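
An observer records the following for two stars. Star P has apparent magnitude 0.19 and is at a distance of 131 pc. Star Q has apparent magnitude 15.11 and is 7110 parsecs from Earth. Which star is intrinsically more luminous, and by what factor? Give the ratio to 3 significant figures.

Star P is more luminous, by a factor of 315.

Star P: M = m − 5 log₁₀ d + 5 = 0.19 − 5·2.1173 + 5 = -5.396
Star Q: M = m − 5 log₁₀ d + 5 = 15.11 − 5·3.8519 + 5 = 0.851
ΔM = M_P − M_Q = -5.396 − (0.851) = -6.247; smaller M is more luminous → Star P.
L ratio = 10^(0.4 |ΔM|) = 10^2.499 = 315.4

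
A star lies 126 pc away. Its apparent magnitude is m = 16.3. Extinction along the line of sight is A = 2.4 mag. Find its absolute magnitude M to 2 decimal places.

M ≈ 8.40

5 log₁₀(d/10 pc) = 5 log₁₀(126.0) − 5 = 5.502
M = m − 5 log₁₀(d/10) − A = 16.3 − 5.502 − 2.4 = 8.398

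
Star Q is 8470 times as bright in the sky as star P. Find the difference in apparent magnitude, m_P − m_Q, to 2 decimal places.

Pogson: Δm = −2.5 log₁₀(ratio) = −2.5 log₁₀(8470) = −2.5 × 3.9279 = -9.820
Star Q is brighter so has the smaller magnitude: m_P − m_Q is positive.

m_P − m_Q ≈ 9.82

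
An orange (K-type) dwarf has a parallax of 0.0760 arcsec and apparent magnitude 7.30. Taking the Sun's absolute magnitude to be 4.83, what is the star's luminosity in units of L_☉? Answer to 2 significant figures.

L/L_☉ ≈ 0.18

d = 1/p = 1/0.0760″ = 13.16 pc
M = m − 5 log₁₀ d + 5 = 7.30 − 5·1.1192 + 5 = 6.704
M − M_☉ = 6.704 − 4.83 = 1.874
L/L_☉ = 10^(−0.4 × 1.874) = 0.1780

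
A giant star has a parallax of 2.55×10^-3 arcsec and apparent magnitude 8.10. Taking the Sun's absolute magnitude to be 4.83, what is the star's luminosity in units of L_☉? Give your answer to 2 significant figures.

d = 1/p = 1/2.55×10^-3″ = 392.2 pc
M = m − 5 log₁₀ d + 5 = 8.10 − 5·2.5935 + 5 = 0.133
M − M_☉ = 0.133 − 4.83 = -4.697
L/L_☉ = 10^(−0.4 × -4.697) = 75.67

L/L_☉ ≈ 76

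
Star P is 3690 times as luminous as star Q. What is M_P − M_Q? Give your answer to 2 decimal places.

Pogson: ΔM = −2.5 log₁₀(ratio) = −2.5 log₁₀(3690) = −2.5 × 3.5670 = -8.918
Star P is brighter, so it has the smaller magnitude: the difference is negative.

M_P − M_Q ≈ -8.92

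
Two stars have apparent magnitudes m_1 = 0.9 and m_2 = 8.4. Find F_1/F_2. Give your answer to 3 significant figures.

Magnitude difference = -7.5
Flux ratio = 10^(−0.4 Δm) = 10^(−0.4 × -7.5) = 10^3.000 = 1000

F_1/F_2 ≈ 1000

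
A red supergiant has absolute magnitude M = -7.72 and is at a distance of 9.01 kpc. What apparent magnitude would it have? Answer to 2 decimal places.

m ≈ 7.05

d = 9.01 kpc = 9010 pc
m = M + 5 log₁₀ d − 5 = -7.72 + 5·3.9547 − 5 = 7.054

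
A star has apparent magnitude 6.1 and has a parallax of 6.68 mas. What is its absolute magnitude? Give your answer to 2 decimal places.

M ≈ 0.22

p = 6.68 mas = 6.68×10^-3″ → d = 1/p = 149.7 pc
5 log₁₀(d/10 pc) = 5 log₁₀(149.7) − 5 = 5.876
M = m − 5 log₁₀(d/10) = 6.1 − 5.876 = 0.224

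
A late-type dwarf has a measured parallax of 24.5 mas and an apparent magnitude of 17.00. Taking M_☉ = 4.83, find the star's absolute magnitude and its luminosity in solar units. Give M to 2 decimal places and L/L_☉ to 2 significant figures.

M ≈ 13.95; L/L_☉ ≈ 2.3×10^-4

d = 1/p = 1000/24.5 mas = 40.82 pc
M = m − 5 log₁₀ d + 5 = 17.00 − 5·1.6108 + 5 = 13.946
M − M_☉ = 13.946 − 4.83 = 9.116
L/L_☉ = 10^(−0.4 × 9.116) = 2.258×10^-4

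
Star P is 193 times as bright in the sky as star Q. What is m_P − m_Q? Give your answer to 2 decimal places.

m_P − m_Q ≈ -5.71

Pogson: Δm = −2.5 log₁₀(ratio) = −2.5 log₁₀(193) = −2.5 × 2.2856 = -5.714
Star P is brighter, so it has the smaller magnitude: the difference is negative.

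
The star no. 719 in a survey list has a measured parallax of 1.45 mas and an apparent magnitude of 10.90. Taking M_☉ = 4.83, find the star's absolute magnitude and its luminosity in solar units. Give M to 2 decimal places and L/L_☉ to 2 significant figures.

M ≈ 1.71; L/L_☉ ≈ 18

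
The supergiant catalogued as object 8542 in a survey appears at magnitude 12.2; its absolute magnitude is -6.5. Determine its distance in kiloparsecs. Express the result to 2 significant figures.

μ = m − M = 18.700
m − M = 5 log₁₀ d − 5
log₁₀ d = (m − M)/5 + 1 = 4.7400
d = 10^4.7400 = 54950 pc
= 54.95 kpc

d ≈ 55 kpc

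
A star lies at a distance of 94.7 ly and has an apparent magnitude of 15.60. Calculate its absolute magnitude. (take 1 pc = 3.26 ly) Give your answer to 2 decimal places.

d = 94.7 ly / 3.26 = 29.05 pc
5 log₁₀(d/10 pc) = 5 log₁₀(29.05) − 5 = 2.316
M = m − 5 log₁₀(d/10) = 15.60 − 2.316 = 13.284

M ≈ 13.28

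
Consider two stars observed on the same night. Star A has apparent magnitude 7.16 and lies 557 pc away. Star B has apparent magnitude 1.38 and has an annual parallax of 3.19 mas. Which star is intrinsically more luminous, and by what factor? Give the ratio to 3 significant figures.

Star A: M = m − 5 log₁₀ d + 5 = 7.16 − 5·2.7459 + 5 = -1.569
Star B: p = 3.19 mas = 3.19×10^-3″ → d = 1/p = 313.5 pc
Star B: M = m − 5 log₁₀ d + 5 = 1.38 − 5·2.4962 + 5 = -6.101
ΔM = M_A − M_B = -1.569 − (-6.101) = 4.532; smaller M is more luminous → Star B.
L ratio = 10^(0.4 |ΔM|) = 10^1.813 = 64.97

Star B is more luminous, by a factor of 65.0.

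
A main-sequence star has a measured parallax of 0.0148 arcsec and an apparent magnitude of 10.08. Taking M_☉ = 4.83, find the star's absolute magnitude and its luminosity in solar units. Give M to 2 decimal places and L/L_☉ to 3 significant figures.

d = 1/p = 1/0.0148″ = 67.57 pc
M = m − 5 log₁₀ d + 5 = 10.08 − 5·1.8297 + 5 = 5.931
M − M_☉ = 5.931 − 4.83 = 1.101
L/L_☉ = 10^(−0.4 × 1.101) = 0.3626

M ≈ 5.93; L/L_☉ ≈ 0.363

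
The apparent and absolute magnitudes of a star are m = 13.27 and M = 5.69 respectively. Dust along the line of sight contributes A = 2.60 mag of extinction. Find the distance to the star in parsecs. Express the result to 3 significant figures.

d ≈ 99.1 pc

m − M = 5 log₁₀(d/10 pc) + A  ⇒  13.27 − (5.69) − 2.60 = 5 log₁₀(d/10)
4.980 = 5 log₁₀(d/10)
log₁₀ d = (m − M − A)/5 + 1 = 1.9960
d = 10^1.9960 = 99.08 pc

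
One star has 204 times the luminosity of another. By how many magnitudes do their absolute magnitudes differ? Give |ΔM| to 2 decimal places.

|ΔM| ≈ 5.77

Pogson: ΔM = −2.5 log₁₀(ratio) = −2.5 log₁₀(204) = −2.5 × 2.3096 = -5.774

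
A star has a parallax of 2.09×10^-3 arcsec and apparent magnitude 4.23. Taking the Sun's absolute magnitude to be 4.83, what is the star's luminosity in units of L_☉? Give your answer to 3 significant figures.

L/L_☉ ≈ 3980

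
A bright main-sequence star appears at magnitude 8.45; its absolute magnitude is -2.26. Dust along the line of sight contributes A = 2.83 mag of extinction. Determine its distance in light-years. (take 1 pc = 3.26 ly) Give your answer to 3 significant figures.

d ≈ 1230 ly

m − M = 5 log₁₀(d/10 pc) + A  ⇒  8.45 − (-2.26) − 2.83 = 5 log₁₀(d/10)
7.880 = 5 log₁₀(d/10)
log₁₀ d = (m − M − A)/5 + 1 = 2.5760
d = 10^2.5760 = 376.7 pc
= 1228 ly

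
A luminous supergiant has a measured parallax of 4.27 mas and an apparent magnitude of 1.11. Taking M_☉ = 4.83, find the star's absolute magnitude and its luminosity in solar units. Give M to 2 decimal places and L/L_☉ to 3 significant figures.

M ≈ -5.74; L/L_☉ ≈ 16900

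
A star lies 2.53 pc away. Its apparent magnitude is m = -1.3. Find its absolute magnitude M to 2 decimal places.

5 log₁₀(d/10 pc) = 5 log₁₀(2.530) − 5 = -2.984
M = m − 5 log₁₀(d/10) = -1.3 + 2.984 = 1.684

M ≈ 1.68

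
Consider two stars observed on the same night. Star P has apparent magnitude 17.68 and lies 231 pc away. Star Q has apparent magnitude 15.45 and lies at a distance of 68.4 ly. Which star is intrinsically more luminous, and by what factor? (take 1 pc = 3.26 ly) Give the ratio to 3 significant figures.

Star P is more luminous, by a factor of 15.5.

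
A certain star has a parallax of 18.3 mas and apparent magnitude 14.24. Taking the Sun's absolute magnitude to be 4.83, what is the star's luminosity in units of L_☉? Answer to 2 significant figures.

d = 1/p = 1000/18.3 mas = 54.64 pc
M = m − 5 log₁₀ d + 5 = 14.24 − 5·1.7375 + 5 = 10.552
M − M_☉ = 10.552 − 4.83 = 5.722
L/L_☉ = 10^(−0.4 × 5.722) = 5.142×10^-3

L/L_☉ ≈ 5.1×10^-3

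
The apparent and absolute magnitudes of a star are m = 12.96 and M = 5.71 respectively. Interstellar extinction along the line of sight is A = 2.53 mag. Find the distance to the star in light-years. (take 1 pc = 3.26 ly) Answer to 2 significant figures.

d ≈ 290 ly

m − M = 5 log₁₀(d/10 pc) + A  ⇒  12.96 − (5.71) − 2.53 = 5 log₁₀(d/10)
4.720 = 5 log₁₀(d/10)
log₁₀ d = (m − M − A)/5 + 1 = 1.9440
d = 10^1.9440 = 87.90 pc
= 286.6 ly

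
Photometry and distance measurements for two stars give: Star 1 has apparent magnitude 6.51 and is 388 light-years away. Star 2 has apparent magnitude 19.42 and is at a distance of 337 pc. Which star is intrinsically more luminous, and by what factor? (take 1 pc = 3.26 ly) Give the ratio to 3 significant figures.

Star 1: d = 388 ly / 3.26 = 119.0 pc
Star 1: M = m − 5 log₁₀ d + 5 = 6.51 − 5·2.0756 + 5 = 1.132
Star 2: M = m − 5 log₁₀ d + 5 = 19.42 − 5·2.5276 + 5 = 11.782
ΔM = M_1 − M_2 = 1.132 − (11.782) = -10.650; smaller M is more luminous → Star 1.
L ratio = 10^(0.4 |ΔM|) = 10^4.260 = 18200

Star 1 is more luminous, by a factor of 18200.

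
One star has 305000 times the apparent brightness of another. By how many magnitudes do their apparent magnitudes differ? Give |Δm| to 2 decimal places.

Pogson: Δm = −2.5 log₁₀(ratio) = −2.5 log₁₀(305000) = −2.5 × 5.4843 = -13.711

|Δm| ≈ 13.71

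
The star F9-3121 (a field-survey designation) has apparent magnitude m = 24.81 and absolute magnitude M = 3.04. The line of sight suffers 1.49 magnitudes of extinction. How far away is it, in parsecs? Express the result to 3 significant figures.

d ≈ 114000 pc

m − M = 5 log₁₀(d/10 pc) + A  ⇒  24.81 − (3.04) − 1.49 = 5 log₁₀(d/10)
20.280 = 5 log₁₀(d/10)
log₁₀ d = (m − M − A)/5 + 1 = 5.0560
d = 10^5.0560 = 113800 pc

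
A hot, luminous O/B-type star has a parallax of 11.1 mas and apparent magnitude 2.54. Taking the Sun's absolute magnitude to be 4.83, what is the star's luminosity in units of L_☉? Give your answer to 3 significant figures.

L/L_☉ ≈ 669

d = 1/p = 1000/11.1 mas = 90.09 pc
M = m − 5 log₁₀ d + 5 = 2.54 − 5·1.9547 + 5 = -2.233
M − M_☉ = -2.233 − 4.83 = -7.063
L/L_☉ = 10^(−0.4 × -7.063) = 668.9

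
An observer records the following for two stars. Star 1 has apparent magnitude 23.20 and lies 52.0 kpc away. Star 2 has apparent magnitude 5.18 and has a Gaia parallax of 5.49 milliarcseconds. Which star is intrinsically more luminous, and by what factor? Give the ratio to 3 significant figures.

Star 1: d = 52.0 kpc = 52000 pc
Star 1: M = m − 5 log₁₀ d + 5 = 23.20 − 5·4.7160 + 5 = 4.620
Star 2: p = 5.49 mas = 5.49×10^-3″ → d = 1/p = 182.1 pc
Star 2: M = m − 5 log₁₀ d + 5 = 5.18 − 5·2.2604 + 5 = -1.122
ΔM = M_1 − M_2 = 4.620 − (-1.122) = 5.742; smaller M is more luminous → Star 2.
L ratio = 10^(0.4 |ΔM|) = 10^2.297 = 198.1

Star 2 is more luminous, by a factor of 198.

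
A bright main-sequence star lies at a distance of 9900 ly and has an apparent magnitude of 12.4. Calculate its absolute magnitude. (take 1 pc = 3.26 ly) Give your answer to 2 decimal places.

d = 9900 ly / 3.26 = 3037 pc
5 log₁₀(d/10 pc) = 5 log₁₀(3037) − 5 = 12.412
M = m − 5 log₁₀(d/10) = 12.4 − 12.412 = -0.012

M ≈ -0.01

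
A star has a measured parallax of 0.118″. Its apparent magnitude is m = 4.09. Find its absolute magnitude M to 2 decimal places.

M ≈ 4.45

d = 1/p = 1/0.118″ = 8.475 pc
5 log₁₀(d/10 pc) = 5 log₁₀(8.475) − 5 = -0.359
M = m − 5 log₁₀(d/10) = 4.09 + 0.359 = 4.449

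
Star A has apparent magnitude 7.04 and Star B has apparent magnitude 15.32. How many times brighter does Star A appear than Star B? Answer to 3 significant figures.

Magnitude difference = -8.28
Flux ratio = 10^(−0.4 Δm) = 10^(−0.4 × -8.28) = 10^3.312 = 2051

2050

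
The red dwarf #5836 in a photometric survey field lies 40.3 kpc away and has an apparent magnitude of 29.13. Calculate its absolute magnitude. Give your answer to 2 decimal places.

d = 40.3 kpc = 40300 pc
5 log₁₀(d/10 pc) = 5 log₁₀(40300) − 5 = 18.027
M = m − 5 log₁₀(d/10) = 29.13 − 18.027 = 11.103

M ≈ 11.10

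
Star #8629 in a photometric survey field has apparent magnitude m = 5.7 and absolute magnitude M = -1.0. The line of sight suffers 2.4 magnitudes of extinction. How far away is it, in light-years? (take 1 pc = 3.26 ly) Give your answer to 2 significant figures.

m − M = 5 log₁₀(d/10 pc) + A  ⇒  5.7 − (-1.0) − 2.4 = 5 log₁₀(d/10)
4.300 = 5 log₁₀(d/10)
log₁₀ d = (m − M − A)/5 + 1 = 1.8600
d = 10^1.8600 = 72.44 pc
= 236.2 ly

d ≈ 240 ly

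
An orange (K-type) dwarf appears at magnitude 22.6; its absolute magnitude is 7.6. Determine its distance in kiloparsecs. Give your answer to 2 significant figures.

d ≈ 10 kpc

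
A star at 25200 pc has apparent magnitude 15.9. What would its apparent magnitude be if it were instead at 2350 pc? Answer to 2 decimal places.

m ≈ 10.75

Flux ∝ 1/d², so Δm = 5 log₁₀(d₂/d₁) = 5 log₁₀(2350/25200) = -5.152
m₂ = m₁ + Δm = 15.9 + (-5.152) = 10.748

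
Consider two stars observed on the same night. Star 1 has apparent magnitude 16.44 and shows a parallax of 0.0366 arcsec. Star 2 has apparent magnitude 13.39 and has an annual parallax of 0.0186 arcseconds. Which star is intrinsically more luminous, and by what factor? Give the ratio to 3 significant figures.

Star 2 is more luminous, by a factor of 64.3.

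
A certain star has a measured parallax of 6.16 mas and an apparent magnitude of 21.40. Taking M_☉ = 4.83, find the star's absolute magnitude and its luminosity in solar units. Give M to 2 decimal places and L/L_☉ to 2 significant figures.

M ≈ 15.35; L/L_☉ ≈ 6.2×10^-5

d = 1/p = 1000/6.16 mas = 162.3 pc
M = m − 5 log₁₀ d + 5 = 21.40 − 5·2.2104 + 5 = 15.348
M − M_☉ = 15.348 − 4.83 = 10.518
L/L_☉ = 10^(−0.4 × 10.518) = 6.206×10^-5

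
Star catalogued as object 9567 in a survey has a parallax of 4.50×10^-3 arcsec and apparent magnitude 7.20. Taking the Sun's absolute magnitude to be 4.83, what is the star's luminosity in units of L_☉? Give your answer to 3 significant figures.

d = 1/p = 1/4.50×10^-3″ = 222.2 pc
M = m − 5 log₁₀ d + 5 = 7.20 − 5·2.3468 + 5 = 0.466
M − M_☉ = 0.466 − 4.83 = -4.364
L/L_☉ = 10^(−0.4 × -4.364) = 55.66

L/L_☉ ≈ 55.7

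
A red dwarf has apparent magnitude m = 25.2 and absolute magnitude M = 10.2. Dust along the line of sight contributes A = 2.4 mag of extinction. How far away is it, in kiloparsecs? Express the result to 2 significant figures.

d ≈ 3.3 kpc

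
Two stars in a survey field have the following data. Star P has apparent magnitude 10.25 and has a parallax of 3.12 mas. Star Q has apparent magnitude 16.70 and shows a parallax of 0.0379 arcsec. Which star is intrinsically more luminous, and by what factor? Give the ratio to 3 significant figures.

Star P is more luminous, by a factor of 56100.

Star P: p = 3.12 mas = 3.12×10^-3″ → d = 1/p = 320.5 pc
Star P: M = m − 5 log₁₀ d + 5 = 10.25 − 5·2.5058 + 5 = 2.721
Star Q: d = 1/p = 1/0.0379″ = 26.39 pc
Star Q: M = m − 5 log₁₀ d + 5 = 16.70 − 5·1.4214 + 5 = 14.593
ΔM = M_P − M_Q = 2.721 − (14.593) = -11.872; smaller M is more luminous → Star P.
L ratio = 10^(0.4 |ΔM|) = 10^4.749 = 56100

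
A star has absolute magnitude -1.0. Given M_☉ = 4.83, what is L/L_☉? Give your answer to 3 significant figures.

M − M_☉ = -1.0 − 4.83 = -5.830
L/L_☉ = 10^(−0.4 (M − M_☉)) = 10^2.332 = 214.8

L/L_☉ ≈ 215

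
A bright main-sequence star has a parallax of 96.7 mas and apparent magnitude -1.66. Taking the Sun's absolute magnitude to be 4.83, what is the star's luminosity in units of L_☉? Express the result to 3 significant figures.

L/L_☉ ≈ 422

d = 1/p = 1000/96.7 mas = 10.34 pc
M = m − 5 log₁₀ d + 5 = -1.66 − 5·1.0146 + 5 = -1.733
M − M_☉ = -1.733 − 4.83 = -6.563
L/L_☉ = 10^(−0.4 × -6.563) = 421.8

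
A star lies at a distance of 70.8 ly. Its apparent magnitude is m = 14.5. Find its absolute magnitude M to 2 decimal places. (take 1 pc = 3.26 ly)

d = 70.8 ly / 3.26 = 21.72 pc
5 log₁₀(d/10 pc) = 5 log₁₀(21.72) − 5 = 1.684
M = m − 5 log₁₀(d/10) = 14.5 − 1.684 = 12.816

M ≈ 12.82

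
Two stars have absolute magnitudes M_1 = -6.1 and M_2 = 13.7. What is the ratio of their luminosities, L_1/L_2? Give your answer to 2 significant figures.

L_1/L_2 ≈ 8.3×10^7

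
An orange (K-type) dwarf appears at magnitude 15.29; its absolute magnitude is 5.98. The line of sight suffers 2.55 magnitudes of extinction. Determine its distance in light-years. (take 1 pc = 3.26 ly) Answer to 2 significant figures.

d ≈ 730 ly

m − M = 5 log₁₀(d/10 pc) + A  ⇒  15.29 − (5.98) − 2.55 = 5 log₁₀(d/10)
6.760 = 5 log₁₀(d/10)
log₁₀ d = (m − M − A)/5 + 1 = 2.3520
d = 10^2.3520 = 224.9 pc
= 733.2 ly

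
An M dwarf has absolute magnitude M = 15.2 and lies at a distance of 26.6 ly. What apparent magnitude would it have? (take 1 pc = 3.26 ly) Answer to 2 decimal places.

d = 26.6 ly / 3.26 = 8.160 pc
m = M + 5 log₁₀ d − 5 = 15.2 + 5·0.9117 − 5 = 14.758

m ≈ 14.76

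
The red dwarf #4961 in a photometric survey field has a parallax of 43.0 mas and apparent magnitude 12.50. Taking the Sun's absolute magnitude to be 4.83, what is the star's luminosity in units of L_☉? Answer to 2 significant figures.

L/L_☉ ≈ 4.6×10^-3

d = 1/p = 1000/43.0 mas = 23.26 pc
M = m − 5 log₁₀ d + 5 = 12.50 − 5·1.3665 + 5 = 10.667
M − M_☉ = 10.667 − 4.83 = 5.837
L/L_☉ = 10^(−0.4 × 5.837) = 4.624×10^-3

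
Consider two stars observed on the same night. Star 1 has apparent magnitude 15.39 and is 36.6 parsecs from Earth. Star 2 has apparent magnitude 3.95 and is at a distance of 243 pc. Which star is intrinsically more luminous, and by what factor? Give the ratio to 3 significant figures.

Star 1: M = m − 5 log₁₀ d + 5 = 15.39 − 5·1.5635 + 5 = 12.573
Star 2: M = m − 5 log₁₀ d + 5 = 3.95 − 5·2.3856 + 5 = -2.978
ΔM = M_1 − M_2 = 12.573 − (-2.978) = 15.551; smaller M is more luminous → Star 2.
L ratio = 10^(0.4 |ΔM|) = 10^6.220 = 1.661×10^6

Star 2 is more luminous, by a factor of 1.66×10^6.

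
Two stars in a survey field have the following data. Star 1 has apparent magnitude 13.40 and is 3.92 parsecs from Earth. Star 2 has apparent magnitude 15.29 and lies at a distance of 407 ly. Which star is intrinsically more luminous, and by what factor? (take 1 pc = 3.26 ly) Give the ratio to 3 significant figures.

Star 2 is more luminous, by a factor of 178.

Star 1: M = m − 5 log₁₀ d + 5 = 13.40 − 5·0.5933 + 5 = 15.434
Star 2: d = 407 ly / 3.26 = 124.8 pc
Star 2: M = m − 5 log₁₀ d + 5 = 15.29 − 5·2.0964 + 5 = 9.808
ΔM = M_1 − M_2 = 15.434 − (9.808) = 5.625; smaller M is more luminous → Star 2.
L ratio = 10^(0.4 |ΔM|) = 10^2.250 = 177.9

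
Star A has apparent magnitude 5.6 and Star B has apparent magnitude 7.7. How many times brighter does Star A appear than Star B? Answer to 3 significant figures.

Magnitude difference = -2.1
Flux ratio = 10^(−0.4 Δm) = 10^(−0.4 × -2.1) = 10^0.840 = 6.918

6.92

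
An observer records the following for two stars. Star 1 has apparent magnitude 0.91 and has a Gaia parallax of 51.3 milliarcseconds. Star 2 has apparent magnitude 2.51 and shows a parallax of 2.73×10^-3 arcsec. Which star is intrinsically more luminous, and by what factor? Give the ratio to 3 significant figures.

Star 1: p = 51.3 mas = 0.0513″ → d = 1/p = 19.49 pc
Star 1: M = m − 5 log₁₀ d + 5 = 0.91 − 5·1.2899 + 5 = -0.539
Star 2: d = 1/p = 1/2.73×10^-3″ = 366.3 pc
Star 2: M = m − 5 log₁₀ d + 5 = 2.51 − 5·2.5638 + 5 = -5.309
ΔM = M_1 − M_2 = -0.539 − (-5.309) = 4.770; smaller M is more luminous → Star 2.
L ratio = 10^(0.4 |ΔM|) = 10^1.908 = 80.89

Star 2 is more luminous, by a factor of 80.9.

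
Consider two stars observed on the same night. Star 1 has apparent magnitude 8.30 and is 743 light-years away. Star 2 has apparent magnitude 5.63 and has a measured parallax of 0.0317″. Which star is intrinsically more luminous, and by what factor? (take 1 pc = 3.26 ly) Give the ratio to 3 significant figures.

Star 1: d = 743 ly / 3.26 = 227.9 pc
Star 1: M = m − 5 log₁₀ d + 5 = 8.30 − 5·2.3578 + 5 = 1.511
Star 2: d = 1/p = 1/0.0317″ = 31.55 pc
Star 2: M = m − 5 log₁₀ d + 5 = 5.63 − 5·1.4989 + 5 = 3.135
ΔM = M_1 − M_2 = 1.511 − (3.135) = -1.624; smaller M is more luminous → Star 1.
L ratio = 10^(0.4 |ΔM|) = 10^0.650 = 4.463

Star 1 is more luminous, by a factor of 4.46.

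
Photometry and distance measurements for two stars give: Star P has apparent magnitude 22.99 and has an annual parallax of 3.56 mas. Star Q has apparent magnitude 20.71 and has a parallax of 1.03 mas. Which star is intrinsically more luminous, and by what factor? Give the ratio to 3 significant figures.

Star Q is more luminous, by a factor of 97.5.

Star P: p = 3.56 mas = 3.56×10^-3″ → d = 1/p = 280.9 pc
Star P: M = m − 5 log₁₀ d + 5 = 22.99 − 5·2.4486 + 5 = 15.747
Star Q: p = 1.03 mas = 1.03×10^-3″ → d = 1/p = 970.9 pc
Star Q: M = m − 5 log₁₀ d + 5 = 20.71 − 5·2.9872 + 5 = 10.774
ΔM = M_P − M_Q = 15.747 − (10.774) = 4.973; smaller M is more luminous → Star Q.
L ratio = 10^(0.4 |ΔM|) = 10^1.989 = 97.55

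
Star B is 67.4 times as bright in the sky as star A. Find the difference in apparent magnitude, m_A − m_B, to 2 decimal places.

m_A − m_B ≈ 4.57

Pogson: Δm = −2.5 log₁₀(ratio) = −2.5 log₁₀(67.4) = −2.5 × 1.8287 = -4.572
Star B is brighter so has the smaller magnitude: m_A − m_B is positive.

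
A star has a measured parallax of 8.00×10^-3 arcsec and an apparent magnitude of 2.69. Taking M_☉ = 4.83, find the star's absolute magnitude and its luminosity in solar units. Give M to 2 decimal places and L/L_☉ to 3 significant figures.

M ≈ -2.79; L/L_☉ ≈ 1120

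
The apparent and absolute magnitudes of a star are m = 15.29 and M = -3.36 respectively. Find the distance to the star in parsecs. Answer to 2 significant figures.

d ≈ 54000 pc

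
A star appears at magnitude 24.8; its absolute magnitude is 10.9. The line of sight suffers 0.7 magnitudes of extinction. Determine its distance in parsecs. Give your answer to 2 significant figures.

m − M = 5 log₁₀(d/10 pc) + A  ⇒  24.8 − (10.9) − 0.7 = 5 log₁₀(d/10)
13.200 = 5 log₁₀(d/10)
log₁₀ d = (m − M − A)/5 + 1 = 3.6400
d = 10^3.6400 = 4365 pc

d ≈ 4400 pc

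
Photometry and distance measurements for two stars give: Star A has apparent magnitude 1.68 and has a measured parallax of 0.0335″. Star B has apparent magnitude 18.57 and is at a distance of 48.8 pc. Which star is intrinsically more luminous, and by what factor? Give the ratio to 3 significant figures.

Star A is more luminous, by a factor of 2.13×10^6.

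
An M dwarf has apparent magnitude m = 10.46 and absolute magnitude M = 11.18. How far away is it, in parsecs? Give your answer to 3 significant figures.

d ≈ 7.18 pc

Distance modulus: m − M = 10.46 − (11.18) = -0.720
m − M = 5 log₁₀ d − 5
log₁₀ d = (m − M)/5 + 1 = 0.8560
d = 10^0.8560 = 7.178 pc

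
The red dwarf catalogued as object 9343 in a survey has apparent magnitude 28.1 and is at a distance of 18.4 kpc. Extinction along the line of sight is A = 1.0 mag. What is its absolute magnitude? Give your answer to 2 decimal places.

M ≈ 10.78

d = 18.4 kpc = 18400 pc
5 log₁₀(d/10 pc) = 5 log₁₀(18400) − 5 = 16.324
M = m − 5 log₁₀(d/10) − A = 28.1 − 16.324 − 1.0 = 10.776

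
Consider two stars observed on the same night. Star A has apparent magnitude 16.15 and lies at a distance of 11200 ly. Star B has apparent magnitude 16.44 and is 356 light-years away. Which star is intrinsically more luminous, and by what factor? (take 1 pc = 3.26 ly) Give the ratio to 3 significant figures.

Star A is more luminous, by a factor of 1290.

Star A: d = 11200 ly / 3.26 = 3436 pc
Star A: M = m − 5 log₁₀ d + 5 = 16.15 − 5·3.5360 + 5 = 3.470
Star B: d = 356 ly / 3.26 = 109.2 pc
Star B: M = m − 5 log₁₀ d + 5 = 16.44 − 5·2.0382 + 5 = 11.249
ΔM = M_A − M_B = 3.470 − (11.249) = -7.779; smaller M is more luminous → Star A.
L ratio = 10^(0.4 |ΔM|) = 10^3.112 = 1293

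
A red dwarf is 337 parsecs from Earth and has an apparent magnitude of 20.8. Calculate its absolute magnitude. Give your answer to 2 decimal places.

5 log₁₀(d/10 pc) = 5 log₁₀(337.0) − 5 = 7.638
M = m − 5 log₁₀(d/10) = 20.8 − 7.638 = 13.162

M ≈ 13.16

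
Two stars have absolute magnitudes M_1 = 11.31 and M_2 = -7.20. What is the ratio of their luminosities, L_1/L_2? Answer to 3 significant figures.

ΔM = M_1 − M_2 = 18.51
L_1/L_2 = 10^(−0.4 ΔM) = 10^-7.404 = 3.945×10^-8

L_1/L_2 ≈ 3.94×10^-8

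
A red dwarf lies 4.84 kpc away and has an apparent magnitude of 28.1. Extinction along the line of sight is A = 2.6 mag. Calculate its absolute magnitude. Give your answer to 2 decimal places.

M ≈ 12.08

d = 4.84 kpc = 4840 pc
5 log₁₀(d/10 pc) = 5 log₁₀(4840) − 5 = 13.424
M = m − 5 log₁₀(d/10) − A = 28.1 − 13.424 − 2.6 = 12.076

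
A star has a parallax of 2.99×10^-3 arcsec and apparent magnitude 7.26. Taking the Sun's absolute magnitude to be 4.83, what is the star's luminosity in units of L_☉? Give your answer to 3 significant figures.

L/L_☉ ≈ 119

d = 1/p = 1/2.99×10^-3″ = 334.4 pc
M = m − 5 log₁₀ d + 5 = 7.26 − 5·2.5243 + 5 = -0.362
M − M_☉ = -0.362 − 4.83 = -5.192
L/L_☉ = 10^(−0.4 × -5.192) = 119.3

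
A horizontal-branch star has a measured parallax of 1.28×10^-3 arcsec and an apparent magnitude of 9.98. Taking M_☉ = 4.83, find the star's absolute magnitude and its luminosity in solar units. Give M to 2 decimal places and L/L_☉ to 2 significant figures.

d = 1/p = 1/1.28×10^-3″ = 781.2 pc
M = m − 5 log₁₀ d + 5 = 9.98 − 5·2.8928 + 5 = 0.516
M − M_☉ = 0.516 − 4.83 = -4.314
L/L_☉ = 10^(−0.4 × -4.314) = 53.16

M ≈ 0.52; L/L_☉ ≈ 53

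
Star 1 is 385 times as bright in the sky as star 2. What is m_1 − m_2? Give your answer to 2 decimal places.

m_1 − m_2 ≈ -6.46

Pogson: Δm = −2.5 log₁₀(ratio) = −2.5 log₁₀(385) = −2.5 × 2.5855 = -6.464
Star 1 is brighter, so it has the smaller magnitude: the difference is negative.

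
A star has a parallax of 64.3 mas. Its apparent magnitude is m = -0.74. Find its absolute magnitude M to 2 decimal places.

p = 64.3 mas = 0.0643″ → d = 1/p = 15.55 pc
5 log₁₀(d/10 pc) = 5 log₁₀(15.55) − 5 = 0.959
M = m − 5 log₁₀(d/10) = -0.74 − 0.959 = -1.699

M ≈ -1.70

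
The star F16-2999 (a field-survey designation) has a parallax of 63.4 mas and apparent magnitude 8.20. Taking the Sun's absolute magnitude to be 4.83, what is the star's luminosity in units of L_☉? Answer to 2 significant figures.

d = 1/p = 1000/63.4 mas = 15.77 pc
M = m − 5 log₁₀ d + 5 = 8.20 − 5·1.1979 + 5 = 7.210
M − M_☉ = 7.210 − 4.83 = 2.380
L/L_☉ = 10^(−0.4 × 2.380) = 0.1116

L/L_☉ ≈ 0.11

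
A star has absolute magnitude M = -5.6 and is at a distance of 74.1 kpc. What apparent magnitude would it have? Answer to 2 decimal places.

d = 74.1 kpc = 74100 pc
m = M + 5 log₁₀ d − 5 = -5.6 + 5·4.8698 − 5 = 13.749

m ≈ 13.75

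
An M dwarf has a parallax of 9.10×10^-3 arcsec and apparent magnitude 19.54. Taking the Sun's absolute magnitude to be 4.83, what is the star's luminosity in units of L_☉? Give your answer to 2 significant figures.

d = 1/p = 1/9.10×10^-3″ = 109.9 pc
M = m − 5 log₁₀ d + 5 = 19.54 − 5·2.0410 + 5 = 14.335
M − M_☉ = 14.335 − 4.83 = 9.505
L/L_☉ = 10^(−0.4 × 9.505) = 1.577×10^-4

L/L_☉ ≈ 1.6×10^-4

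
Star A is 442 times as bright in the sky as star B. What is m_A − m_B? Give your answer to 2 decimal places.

m_A − m_B ≈ -6.61

Pogson: Δm = −2.5 log₁₀(ratio) = −2.5 log₁₀(442) = −2.5 × 2.6454 = -6.614
Star A is brighter, so it has the smaller magnitude: the difference is negative.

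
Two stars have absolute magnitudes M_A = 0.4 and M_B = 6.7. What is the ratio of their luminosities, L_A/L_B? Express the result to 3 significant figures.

L_A/L_B ≈ 331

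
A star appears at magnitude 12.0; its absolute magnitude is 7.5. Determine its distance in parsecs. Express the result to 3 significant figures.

d ≈ 79.4 pc

μ = m − M = 4.500
m − M = 5 log₁₀ d − 5
log₁₀ d = (m − M)/5 + 1 = 1.9000
d = 10^1.9000 = 79.43 pc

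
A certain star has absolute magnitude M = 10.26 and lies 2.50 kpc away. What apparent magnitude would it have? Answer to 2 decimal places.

m ≈ 22.25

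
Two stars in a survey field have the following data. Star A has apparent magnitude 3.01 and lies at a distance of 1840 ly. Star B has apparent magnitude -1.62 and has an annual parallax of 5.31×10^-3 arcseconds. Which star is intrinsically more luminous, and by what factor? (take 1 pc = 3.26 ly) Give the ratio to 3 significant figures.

Star B is more luminous, by a factor of 7.92.

Star A: d = 1840 ly / 3.26 = 564.4 pc
Star A: M = m − 5 log₁₀ d + 5 = 3.01 − 5·2.7516 + 5 = -5.748
Star B: d = 1/p = 1/5.31×10^-3″ = 188.3 pc
Star B: M = m − 5 log₁₀ d + 5 = -1.62 − 5·2.2749 + 5 = -7.995
ΔM = M_A − M_B = -5.748 − (-7.995) = 2.247; smaller M is more luminous → Star B.
L ratio = 10^(0.4 |ΔM|) = 10^0.899 = 7.918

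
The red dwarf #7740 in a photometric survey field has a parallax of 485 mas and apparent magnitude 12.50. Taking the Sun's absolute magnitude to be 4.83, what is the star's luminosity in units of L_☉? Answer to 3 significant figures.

L/L_☉ ≈ 3.64×10^-5

d = 1/p = 1000/485 mas = 2.062 pc
M = m − 5 log₁₀ d + 5 = 12.50 − 5·0.3143 + 5 = 15.929
M − M_☉ = 15.929 − 4.83 = 11.099
L/L_☉ = 10^(−0.4 × 11.099) = 3.635×10^-5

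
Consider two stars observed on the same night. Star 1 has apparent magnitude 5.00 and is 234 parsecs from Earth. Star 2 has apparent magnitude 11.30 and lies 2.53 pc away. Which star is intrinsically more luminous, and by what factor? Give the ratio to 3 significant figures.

Star 1: M = m − 5 log₁₀ d + 5 = 5.00 − 5·2.3692 + 5 = -1.846
Star 2: M = m − 5 log₁₀ d + 5 = 11.30 − 5·0.4031 + 5 = 14.284
ΔM = M_1 − M_2 = -1.846 − (14.284) = -16.130; smaller M is more luminous → Star 1.
L ratio = 10^(0.4 |ΔM|) = 10^6.452 = 2.833×10^6

Star 1 is more luminous, by a factor of 2.83×10^6.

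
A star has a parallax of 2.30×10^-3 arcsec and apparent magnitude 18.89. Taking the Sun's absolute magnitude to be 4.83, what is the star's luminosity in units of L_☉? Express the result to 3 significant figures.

d = 1/p = 1/2.30×10^-3″ = 434.8 pc
M = m − 5 log₁₀ d + 5 = 18.89 − 5·2.6383 + 5 = 10.699
M − M_☉ = 10.699 − 4.83 = 5.869
L/L_☉ = 10^(−0.4 × 5.869) = 4.493×10^-3

L/L_☉ ≈ 4.49×10^-3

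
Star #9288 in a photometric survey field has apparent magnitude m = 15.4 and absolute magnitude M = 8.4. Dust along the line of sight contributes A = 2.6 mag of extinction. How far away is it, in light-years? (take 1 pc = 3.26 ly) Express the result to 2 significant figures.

m − M = 5 log₁₀(d/10 pc) + A  ⇒  15.4 − (8.4) − 2.6 = 5 log₁₀(d/10)
4.400 = 5 log₁₀(d/10)
log₁₀ d = (m − M − A)/5 + 1 = 1.8800
d = 10^1.8800 = 75.86 pc
= 247.3 ly

d ≈ 250 ly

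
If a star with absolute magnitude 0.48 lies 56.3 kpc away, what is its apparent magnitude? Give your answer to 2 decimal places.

m ≈ 19.23

d = 56.3 kpc = 56300 pc
m = M + 5 log₁₀ d − 5 = 0.48 + 5·4.7505 − 5 = 19.233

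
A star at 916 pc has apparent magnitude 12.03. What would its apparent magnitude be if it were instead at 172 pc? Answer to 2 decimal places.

m ≈ 8.40

Flux ∝ 1/d², so Δm = 5 log₁₀(d₂/d₁) = 5 log₁₀(172/916) = -3.632
m₂ = m₁ + Δm = 12.03 + (-3.632) = 8.398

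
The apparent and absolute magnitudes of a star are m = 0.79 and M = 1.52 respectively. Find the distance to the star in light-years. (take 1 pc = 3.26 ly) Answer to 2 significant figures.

Distance modulus: m − M = 0.79 − (1.52) = -0.730
m − M = 5 log₁₀ d − 5
log₁₀ d = (m − M)/5 + 1 = 0.8540
d = 10^0.8540 = 7.145 pc
= 23.29 ly

d ≈ 23 ly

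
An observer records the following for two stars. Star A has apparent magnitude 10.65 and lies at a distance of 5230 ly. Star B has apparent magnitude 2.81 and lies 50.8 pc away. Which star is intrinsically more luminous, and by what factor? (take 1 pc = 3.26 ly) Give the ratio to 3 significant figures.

Star A: d = 5230 ly / 3.26 = 1604 pc
Star A: M = m − 5 log₁₀ d + 5 = 10.65 − 5·3.2053 + 5 = -0.376
Star B: M = m − 5 log₁₀ d + 5 = 2.81 − 5·1.7059 + 5 = -0.719
ΔM = M_A − M_B = -0.376 − (-0.719) = 0.343; smaller M is more luminous → Star B.
L ratio = 10^(0.4 |ΔM|) = 10^0.137 = 1.371

Star B is more luminous, by a factor of 1.37.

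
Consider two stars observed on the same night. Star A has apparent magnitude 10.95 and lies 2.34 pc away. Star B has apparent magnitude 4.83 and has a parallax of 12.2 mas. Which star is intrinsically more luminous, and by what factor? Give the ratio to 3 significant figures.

Star B is more luminous, by a factor of 344000.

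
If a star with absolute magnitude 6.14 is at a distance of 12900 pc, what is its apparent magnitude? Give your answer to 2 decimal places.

m = M + 5 log₁₀ d − 5 = 6.14 + 5·4.1106 − 5 = 21.693

m ≈ 21.69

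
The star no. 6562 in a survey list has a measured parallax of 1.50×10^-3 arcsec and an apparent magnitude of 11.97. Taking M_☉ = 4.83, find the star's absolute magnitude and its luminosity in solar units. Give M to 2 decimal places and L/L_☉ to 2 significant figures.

d = 1/p = 1/1.50×10^-3″ = 666.7 pc
M = m − 5 log₁₀ d + 5 = 11.97 − 5·2.8239 + 5 = 2.850
M − M_☉ = 2.850 − 4.83 = -1.980
L/L_☉ = 10^(−0.4 × -1.980) = 6.192

M ≈ 2.85; L/L_☉ ≈ 6.2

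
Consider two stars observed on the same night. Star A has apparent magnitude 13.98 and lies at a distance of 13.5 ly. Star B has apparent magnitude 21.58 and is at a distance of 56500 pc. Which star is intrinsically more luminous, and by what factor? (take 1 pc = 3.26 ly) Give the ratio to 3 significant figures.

Star A: d = 13.5 ly / 3.26 = 4.141 pc
Star A: M = m − 5 log₁₀ d + 5 = 13.98 − 5·0.6171 + 5 = 15.894
Star B: M = m − 5 log₁₀ d + 5 = 21.58 − 5·4.7520 + 5 = 2.820
ΔM = M_A − M_B = 15.894 − (2.820) = 13.075; smaller M is more luminous → Star B.
L ratio = 10^(0.4 |ΔM|) = 10^5.230 = 169800

Star B is more luminous, by a factor of 170000.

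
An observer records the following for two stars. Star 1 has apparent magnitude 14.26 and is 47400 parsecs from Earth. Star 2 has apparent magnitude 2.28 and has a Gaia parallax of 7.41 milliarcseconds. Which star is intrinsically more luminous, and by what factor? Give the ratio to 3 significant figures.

Star 1 is more luminous, by a factor of 1.99.

Star 1: M = m − 5 log₁₀ d + 5 = 14.26 − 5·4.6758 + 5 = -4.119
Star 2: p = 7.41 mas = 7.41×10^-3″ → d = 1/p = 135.0 pc
Star 2: M = m − 5 log₁₀ d + 5 = 2.28 − 5·2.1302 + 5 = -3.371
ΔM = M_1 − M_2 = -4.119 − (-3.371) = -0.748; smaller M is more luminous → Star 1.
L ratio = 10^(0.4 |ΔM|) = 10^0.299 = 1.992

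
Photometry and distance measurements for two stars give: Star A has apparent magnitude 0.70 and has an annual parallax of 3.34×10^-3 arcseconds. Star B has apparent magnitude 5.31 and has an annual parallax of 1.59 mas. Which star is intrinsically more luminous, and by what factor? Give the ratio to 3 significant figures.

Star A is more luminous, by a factor of 15.8.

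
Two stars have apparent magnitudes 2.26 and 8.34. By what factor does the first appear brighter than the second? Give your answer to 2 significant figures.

Magnitude difference = -6.08
Flux ratio = 10^(−0.4 Δm) = 10^(−0.4 × -6.08) = 10^2.432 = 270.4

270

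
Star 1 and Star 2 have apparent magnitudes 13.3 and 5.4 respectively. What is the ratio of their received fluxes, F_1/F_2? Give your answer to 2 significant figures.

F_1/F_2 ≈ 6.9×10^-4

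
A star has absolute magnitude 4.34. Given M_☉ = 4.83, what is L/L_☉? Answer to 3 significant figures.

L/L_☉ ≈ 1.57

M − M_☉ = 4.34 − 4.83 = -0.490
L/L_☉ = 10^(−0.4 (M − M_☉)) = 10^0.196 = 1.570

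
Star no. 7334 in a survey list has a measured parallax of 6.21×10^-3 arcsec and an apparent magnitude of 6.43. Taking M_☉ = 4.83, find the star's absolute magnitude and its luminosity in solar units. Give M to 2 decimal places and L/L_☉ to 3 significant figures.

d = 1/p = 1/6.21×10^-3″ = 161.0 pc
M = m − 5 log₁₀ d + 5 = 6.43 − 5·2.2069 + 5 = 0.395
M − M_☉ = 0.395 − 4.83 = -4.435
L/L_☉ = 10^(−0.4 × -4.435) = 59.40

M ≈ 0.40; L/L_☉ ≈ 59.4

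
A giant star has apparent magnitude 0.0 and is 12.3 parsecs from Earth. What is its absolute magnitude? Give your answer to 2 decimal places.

5 log₁₀(d/10 pc) = 5 log₁₀(12.30) − 5 = 0.450
M = m − 5 log₁₀(d/10) = 0.0 − 0.450 = -0.450

M ≈ -0.45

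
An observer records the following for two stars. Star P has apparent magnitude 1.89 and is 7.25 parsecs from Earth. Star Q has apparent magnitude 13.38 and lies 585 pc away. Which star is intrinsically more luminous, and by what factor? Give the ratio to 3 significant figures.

Star P: M = m − 5 log₁₀ d + 5 = 1.89 − 5·0.8603 + 5 = 2.588
Star Q: M = m − 5 log₁₀ d + 5 = 13.38 − 5·2.7672 + 5 = 4.544
ΔM = M_P − M_Q = 2.588 − (4.544) = -1.956; smaller M is more luminous → Star P.
L ratio = 10^(0.4 |ΔM|) = 10^0.782 = 6.058

Star P is more luminous, by a factor of 6.06.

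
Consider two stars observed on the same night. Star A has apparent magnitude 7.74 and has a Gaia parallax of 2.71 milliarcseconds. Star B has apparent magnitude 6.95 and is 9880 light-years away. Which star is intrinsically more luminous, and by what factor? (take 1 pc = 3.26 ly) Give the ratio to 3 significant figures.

Star B is more luminous, by a factor of 140.

Star A: p = 2.71 mas = 2.71×10^-3″ → d = 1/p = 369.0 pc
Star A: M = m − 5 log₁₀ d + 5 = 7.74 − 5·2.5670 + 5 = -0.095
Star B: d = 9880 ly / 3.26 = 3031 pc
Star B: M = m − 5 log₁₀ d + 5 = 6.95 − 5·3.4815 + 5 = -5.458
ΔM = M_A − M_B = -0.095 − (-5.458) = 5.363; smaller M is more luminous → Star B.
L ratio = 10^(0.4 |ΔM|) = 10^2.145 = 139.6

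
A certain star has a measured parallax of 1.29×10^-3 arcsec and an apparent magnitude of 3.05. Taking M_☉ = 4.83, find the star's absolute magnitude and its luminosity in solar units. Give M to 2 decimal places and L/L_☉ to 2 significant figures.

d = 1/p = 1/1.29×10^-3″ = 775.2 pc
M = m − 5 log₁₀ d + 5 = 3.05 − 5·2.8894 + 5 = -6.397
M − M_☉ = -6.397 − 4.83 = -11.227
L/L_☉ = 10^(−0.4 × -11.227) = 30960

M ≈ -6.40; L/L_☉ ≈ 31000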